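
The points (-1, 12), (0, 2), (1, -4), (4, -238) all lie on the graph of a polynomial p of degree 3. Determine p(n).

Write p(n) = an^3 + bn^2 + cn + d. Substituting each data point gives a linear system:
  -a + b - c + d = 12
  d = 2
  a + b + c + d = -4
  64a + 16b + 4c + d = -238
Solving the system yields a = -4, b = 2, c = -4, d = 2.
So p(n) = -4n^3 + 2n^2 - 4n + 2.
Check: p(-1) = 12. ✓

p(n) = -4n^3 + 2n^2 - 4n + 2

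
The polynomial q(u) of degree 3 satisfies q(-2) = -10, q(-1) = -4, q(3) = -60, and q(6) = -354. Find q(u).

q(u) = -u^3 - 4u^2 + u

Write q(u) = au^3 + bu^2 + cu + d. Substituting each data point gives a linear system:
  -8a + 4b - 2c + d = -10
  -a + b - c + d = -4
  27a + 9b + 3c + d = -60
  216a + 36b + 6c + d = -354
Solving the system yields a = -1, b = -4, c = 1, d = 0.
So q(u) = -u^3 - 4u^2 + u.
Check: q(6) = -354. ✓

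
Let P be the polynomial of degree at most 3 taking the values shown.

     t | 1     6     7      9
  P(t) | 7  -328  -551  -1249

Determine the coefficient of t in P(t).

5

Write P(t) = at^3 + bt^2 + ct + d. Substituting each data point gives a linear system:
  a + b + c + d = 7
  216a + 36b + 6c + d = -328
  343a + 49b + 7c + d = -551
  729a + 81b + 9c + d = -1249
Solving the system yields a = -2, b = 2, c = 5, d = 2.
So P(t) = -2t^3 + 2t^2 + 5t + 2.
The coefficient of t is 5.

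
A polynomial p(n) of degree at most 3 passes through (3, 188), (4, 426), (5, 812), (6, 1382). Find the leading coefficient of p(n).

6

Write p(n) = an^3 + bn^2 + cn + d. Substituting each data point gives a linear system:
  27a + 9b + 3c + d = 188
  64a + 16b + 4c + d = 426
  125a + 25b + 5c + d = 812
  216a + 36b + 6c + d = 1382
Solving the system yields a = 6, b = 2, c = 2, d = 2.
So p(n) = 6n^3 + 2n^2 + 2n + 2.
The leading coefficient is 6.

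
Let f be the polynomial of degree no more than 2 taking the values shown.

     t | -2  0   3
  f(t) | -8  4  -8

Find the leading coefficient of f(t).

-2

Write f(t) = at^2 + bt + c. Substituting each data point gives a linear system:
  4a - 2b + c = -8
  c = 4
  9a + 3b + c = -8
Solving the system yields a = -2, b = 2, c = 4.
So f(t) = -2t^2 + 2t + 4.
The leading coefficient is -2.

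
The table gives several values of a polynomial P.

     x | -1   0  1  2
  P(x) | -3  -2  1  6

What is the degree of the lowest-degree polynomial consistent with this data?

Forward differences of the values at x = -1, 0, 1, 2:
  P  : -3  -2  1  6
  Δ  : 1  3  5
  Δ^2: 2  2
  Δ^3: 0
The second differences are constant (2) and nonzero, while all higher differences vanish, so the minimal degree is 2.

2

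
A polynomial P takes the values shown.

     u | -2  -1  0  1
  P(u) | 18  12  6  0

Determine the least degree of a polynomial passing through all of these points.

Forward differences of the values at u = -2, -1, 0, 1:
  P  : 18  12  6  0
  Δ  : -6  -6  -6
  Δ^2: 0  0
  Δ^3: 0
The first differences are constant (-6) and nonzero, while all higher differences vanish, so the minimal degree is 1.

1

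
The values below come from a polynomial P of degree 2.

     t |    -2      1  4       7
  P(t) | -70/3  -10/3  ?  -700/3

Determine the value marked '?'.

-220/3

On equispaced nodes a degree-2 polynomial has vanishing third forward difference, so
  - P(-2) + 3·P(1) - 3·P(4) + P(7) = 0.
Substituting the known values and solving for P(4):
  -3·P(4) = 220
  P(4) = -220/3.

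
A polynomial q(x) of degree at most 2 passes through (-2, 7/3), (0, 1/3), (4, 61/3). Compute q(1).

7/3

Using the Lagrange interpolation formula with nodes -2, 0, 4:
  L_0(x) = x(x - 4) / 12
  L_1(x) = (x + 2)(x - 4) / -8
  L_2(x) = (x + 2)x / 24
Then q(x) = 7/3·L_0(x) + 1/3·L_1(x) + 61/3·L_2(x).
Expanding and collecting terms gives q(x) = x^2 + x + 1/3.
Evaluating at x = 1: q(1) = 7/3.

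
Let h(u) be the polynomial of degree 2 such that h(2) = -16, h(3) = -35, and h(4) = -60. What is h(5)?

-91

Write h(u) = au^2 + bu + c. Substituting each data point gives a linear system:
  4a + 2b + c = -16
  9a + 3b + c = -35
  16a + 4b + c = -60
Solving the system yields a = -3, b = -4, c = 4.
So h(u) = -3u^2 - 4u + 4.
Then h(5) = -91.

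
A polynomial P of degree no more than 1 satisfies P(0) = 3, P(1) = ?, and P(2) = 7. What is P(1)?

The 2 known points determine the degree-1 polynomial uniquely.
Write P(t) = at + b. Substituting each data point gives a linear system:
  b = 3
  2a + b = 7
Solving the system yields a = 2, b = 3.
So P(t) = 2t + 3.
Then P(1) = 5.

5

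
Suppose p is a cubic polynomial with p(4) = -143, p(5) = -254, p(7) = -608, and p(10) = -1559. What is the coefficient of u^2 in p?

-6

Write p(u) = au^3 + bu^2 + cu + d. Substituting each data point gives a linear system:
  64a + 16b + 4c + d = -143
  125a + 25b + 5c + d = -254
  343a + 49b + 7c + d = -608
  1000a + 100b + 10c + d = -1559
Solving the system yields a = -1, b = -6, c = 4, d = 1.
So p(u) = -u³ - 6u² + 4u + 1.
The coefficient of u^2 is -6.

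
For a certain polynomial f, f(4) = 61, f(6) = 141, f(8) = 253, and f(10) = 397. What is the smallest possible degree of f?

2

Forward differences of the values at s = 4, 6, 8, 10:
  f  : 61  141  253  397
  Δ  : 80  112  144
  Δ^2: 32  32
  Δ^3: 0
The second differences are constant (32) and nonzero, while all higher differences vanish, so the minimal degree is 2.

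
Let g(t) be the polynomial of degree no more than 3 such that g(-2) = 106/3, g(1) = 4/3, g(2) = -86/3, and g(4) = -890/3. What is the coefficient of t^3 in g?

-5

Write g(t) = at^3 + bt^2 + ct + d. Substituting each data point gives a linear system:
  -8a + 4b - 2c + d = 106/3
  a + b + c + d = 4/3
  8a + 4b + 2c + d = -86/3
  64a + 16b + 4c + d = -890/3
Solving the system yields a = -5, b = 1/3, c = 4, d = 2.
So g(t) = -5t^3 + (1/3)t^2 + 4t + 2.
The leading coefficient is -5.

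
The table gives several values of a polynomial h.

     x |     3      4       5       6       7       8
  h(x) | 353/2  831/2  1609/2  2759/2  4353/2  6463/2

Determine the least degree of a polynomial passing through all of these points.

3

Forward differences of the values at x = 3, 4, 5, 6, 7, 8:
  h  : 353/2  831/2  1609/2  2759/2  4353/2  6463/2
  Δ  : 239  389  575  797  1055
  Δ^2: 150  186  222  258
  Δ^3: 36  36  36
  Δ^4: 0  0
  Δ^5: 0
The third differences are constant (36) and nonzero, while all higher differences vanish, so the minimal degree is 3.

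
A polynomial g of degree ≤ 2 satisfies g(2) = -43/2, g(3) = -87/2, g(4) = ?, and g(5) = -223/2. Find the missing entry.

The 3 known points determine the degree-2 polynomial uniquely.
Write g(t) = at^2 + bt + c. Substituting each data point gives a linear system:
  4a + 2b + c = -43/2
  9a + 3b + c = -87/2
  25a + 5b + c = -223/2
Solving the system yields a = -4, b = -2, c = -3/2.
So g(t) = -4t^2 - 2t - 3/2.
Then g(4) = -147/2.

-147/2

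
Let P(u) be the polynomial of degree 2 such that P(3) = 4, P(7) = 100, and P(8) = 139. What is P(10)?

Using the Lagrange interpolation formula with nodes 3, 7, 8:
  L_0(u) = (u - 7)(u - 8) / 20
  L_1(u) = (u - 3)(u - 8) / -4
  L_2(u) = (u - 3)(u - 7) / 5
Then P(u) = 4·L_0(u) + 100·L_1(u) + 139·L_2(u).
Expanding and collecting terms gives P(u) = 3u^2 - 6u - 5.
Evaluating at u = 10: P(10) = 235.

235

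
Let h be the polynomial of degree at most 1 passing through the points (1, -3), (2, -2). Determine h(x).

Using the Lagrange interpolation formula with nodes 1, 2:
  L_0(x) = (x - 2) / -1
  L_1(x) = (x - 1) / 1
Then h(x) = -3·L_0(x) - 2·L_1(x).
Expanding and collecting terms gives h(x) = x - 4.
Check: h(2) = -2. ✓

h(x) = x - 4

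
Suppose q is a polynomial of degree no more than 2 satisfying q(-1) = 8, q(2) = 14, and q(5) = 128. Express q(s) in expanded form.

Using the Lagrange interpolation formula with nodes -1, 2, 5:
  L_0(s) = (s - 2)(s - 5) / 18
  L_1(s) = (s + 1)(s - 5) / -9
  L_2(s) = (s + 1)(s - 2) / 18
Then q(s) = 8·L_0(s) + 14·L_1(s) + 128·L_2(s).
Expanding and collecting terms gives q(s) = 6s^2 - 4s - 2.
Check: q(-1) = 8. ✓

q(s) = 6s^2 - 4s - 2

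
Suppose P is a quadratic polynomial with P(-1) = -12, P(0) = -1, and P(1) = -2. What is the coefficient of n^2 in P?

-6

Write P(n) = an^2 + bn + c. Substituting each data point gives a linear system:
  a - b + c = -12
  c = -1
  a + b + c = -2
Solving the system yields a = -6, b = 5, c = -1.
So P(n) = -6n^2 + 5n - 1.
The leading coefficient is -6.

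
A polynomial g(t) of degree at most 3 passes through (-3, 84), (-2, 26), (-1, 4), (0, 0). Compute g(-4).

Write g(t) = at^3 + bt^2 + ct + d. Substituting each data point gives a linear system:
  -27a + 9b - 3c + d = 84
  -8a + 4b - 2c + d = 26
  -a + b - c + d = 4
  d = 0
Solving the system yields a = -3, b = 0, c = -1, d = 0.
So g(t) = -3t^3 - t.
Then g(-4) = 196.

196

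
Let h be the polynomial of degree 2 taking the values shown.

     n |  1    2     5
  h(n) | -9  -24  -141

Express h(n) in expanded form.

h(n) = -6n^2 + 3n - 6

Write h(n) = an^2 + bn + c. Substituting each data point gives a linear system:
  a + b + c = -9
  4a + 2b + c = -24
  25a + 5b + c = -141
Solving the system yields a = -6, b = 3, c = -6.
So h(n) = -6n^2 + 3n - 6.
Check: h(2) = -24. ✓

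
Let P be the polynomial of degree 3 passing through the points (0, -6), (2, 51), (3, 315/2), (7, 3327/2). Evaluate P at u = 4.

348

Write P(u) = au^3 + bu^2 + cu + d. Substituting each data point gives a linear system:
  d = -6
  8a + 4b + 2c + d = 51
  27a + 9b + 3c + d = 315/2
  343a + 49b + 7c + d = 3327/2
Solving the system yields a = 4, b = 6, c = 1/2, d = -6.
So P(u) = 4u^3 + 6u^2 + (1/2)u - 6.
Then P(4) = 348.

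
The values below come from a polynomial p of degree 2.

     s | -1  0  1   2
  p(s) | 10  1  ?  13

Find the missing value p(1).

2

The 3 known points determine the degree-2 polynomial uniquely.
Write p(s) = as^2 + bs + c. Substituting each data point gives a linear system:
  a - b + c = 10
  c = 1
  4a + 2b + c = 13
Solving the system yields a = 5, b = -4, c = 1.
So p(s) = 5s^2 - 4s + 1.
Then p(1) = 2.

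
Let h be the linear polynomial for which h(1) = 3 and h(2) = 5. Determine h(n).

h(n) = 2n + 1

Using the Lagrange interpolation formula with nodes 1, 2:
  L_0(n) = (n - 2) / -1
  L_1(n) = (n - 1) / 1
Then h(n) = 3·L_0(n) + 5·L_1(n).
Expanding and collecting terms gives h(n) = 2n + 1.
Check: h(2) = 5. ✓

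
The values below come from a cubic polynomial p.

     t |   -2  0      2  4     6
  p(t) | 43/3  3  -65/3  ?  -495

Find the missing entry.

-467/3

On equispaced nodes a degree-3 polynomial has vanishing fourth forward difference, so
  p(-2) - 4·p(0) + 6·p(2) - 4·p(4) + p(6) = 0.
Substituting the known values and solving for p(4):
  -4·p(4) = 1868/3
  p(4) = -467/3.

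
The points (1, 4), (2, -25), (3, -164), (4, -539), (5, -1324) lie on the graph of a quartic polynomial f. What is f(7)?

Forward differences of the values at u = 1, 2, 3, 4, 5:
  f  : 4  -25  -164  -539  -1324
  Δ  : -29  -139  -375  -785
  Δ^2: -110  -236  -410
  Δ^3: -126  -174
  Δ^4: -48
The fourth differences are constant, confirming degree 4.
Interpolating (Newton forward form) and evaluating at u = 7 gives f(7) = -5060.

-5060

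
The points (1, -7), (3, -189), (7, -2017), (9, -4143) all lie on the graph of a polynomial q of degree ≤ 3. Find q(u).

q(u) = -5u^3 - 6u^2 - 2u + 6

Write q(u) = au^3 + bu^2 + cu + d. Substituting each data point gives a linear system:
  a + b + c + d = -7
  27a + 9b + 3c + d = -189
  343a + 49b + 7c + d = -2017
  729a + 81b + 9c + d = -4143
Solving the system yields a = -5, b = -6, c = -2, d = 6.
So q(u) = -5u^3 - 6u^2 - 2u + 6.
Check: q(7) = -2017. ✓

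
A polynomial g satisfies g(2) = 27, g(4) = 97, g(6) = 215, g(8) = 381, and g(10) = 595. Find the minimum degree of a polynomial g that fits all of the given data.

2

Forward differences of the values at u = 2, 4, 6, 8, 10:
  g  : 27  97  215  381  595
  Δ  : 70  118  166  214
  Δ^2: 48  48  48
  Δ^3: 0  0
  Δ^4: 0
The second differences are constant (48) and nonzero, while all higher differences vanish, so the minimal degree is 2.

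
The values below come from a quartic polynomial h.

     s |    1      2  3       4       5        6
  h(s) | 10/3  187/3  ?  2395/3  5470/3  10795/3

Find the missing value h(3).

On equispaced nodes a degree-4 polynomial has vanishing fifth forward difference, so
  - h(1) + 5·h(2) - 10·h(3) + 10·h(4) - 5·h(5) + h(6) = 0.
Substituting the known values and solving for h(3):
  -10·h(3) = -8320/3
  h(3) = 832/3.

832/3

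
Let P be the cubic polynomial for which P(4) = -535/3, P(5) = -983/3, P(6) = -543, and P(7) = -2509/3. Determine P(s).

Write P(s) = as^3 + bs^2 + cs + d. Substituting each data point gives a linear system:
  64a + 16b + 4c + d = -535/3
  125a + 25b + 5c + d = -983/3
  216a + 36b + 6c + d = -543
  343a + 49b + 7c + d = -2509/3
Solving the system yields a = -2, b = -3, c = -1/3, d = -1.
So P(s) = -2s³ - 3s² - (1/3)s - 1.
Check: P(5) = -983/3. ✓

P(s) = -2s^3 - 3s^2 - (1/3)s - 1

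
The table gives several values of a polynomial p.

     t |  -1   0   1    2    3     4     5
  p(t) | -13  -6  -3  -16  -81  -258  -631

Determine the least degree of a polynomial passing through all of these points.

4

Forward differences of the values at t = -1, 0, 1, 2, 3, 4, 5:
  p  : -13  -6  -3  -16  -81  -258  -631
  Δ  : 7  3  -13  -65  -177  -373
  Δ^2: -4  -16  -52  -112  -196
  Δ^3: -12  -36  -60  -84
  Δ^4: -24  -24  -24
  Δ^5: 0  0
  Δ^6: 0
The fourth differences are constant (-24) and nonzero, while all higher differences vanish, so the minimal degree is 4.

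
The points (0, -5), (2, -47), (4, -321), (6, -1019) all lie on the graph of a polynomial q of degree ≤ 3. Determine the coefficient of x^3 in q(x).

-4

Write q(x) = ax^3 + bx^2 + cx + d. Substituting each data point gives a linear system:
  d = -5
  8a + 4b + 2c + d = -47
  64a + 16b + 4c + d = -321
  216a + 36b + 6c + d = -1019
Solving the system yields a = -4, b = -5, c = 5, d = -5.
So q(x) = -4x³ - 5x² + 5x - 5.
The leading coefficient is -4.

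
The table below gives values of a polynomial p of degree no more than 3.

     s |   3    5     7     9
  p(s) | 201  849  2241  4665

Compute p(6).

Forward differences of the values at s = 3, 5, 7, 9:
  p  : 201  849  2241  4665
  Δ  : 648  1392  2424
  Δ^2: 744  1032
  Δ^3: 288
The third differences are constant, confirming degree 3.
Interpolating (Newton forward form) and evaluating at s = 6 gives p(6) = 1434.

1434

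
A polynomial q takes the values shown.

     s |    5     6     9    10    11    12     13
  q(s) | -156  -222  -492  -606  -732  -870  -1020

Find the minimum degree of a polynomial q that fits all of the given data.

2

Divided differences on the nodes 5, 6, 9, 10, 11, 12, 13:
  order 0: -156  -222  -492  -606  -732  -870  -1020
  order 1: -66  -90  -114  -126  -138  -150
  order 2: -6  -6  -6  -6  -6
  order 3: 0  0  0  0
  order 4: 0  0  0
  order 5: 0  0
  order 6: 0
The order-2 divided differences are all -6 (nonzero) and every higher order vanishes, so the data lies on a polynomial of degree exactly 2.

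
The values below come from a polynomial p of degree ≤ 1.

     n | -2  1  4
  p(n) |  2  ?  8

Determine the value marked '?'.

5

On equispaced nodes a degree-1 polynomial has vanishing second forward difference, so
  p(-2) - 2·p(1) + p(4) = 0.
Substituting the known values and solving for p(1):
  -2·p(1) = -10
  p(1) = 5.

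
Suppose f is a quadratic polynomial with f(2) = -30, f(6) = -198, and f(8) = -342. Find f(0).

Using the Lagrange interpolation formula with nodes 2, 6, 8:
  L_0(n) = (n - 6)(n - 8) / 24
  L_1(n) = (n - 2)(n - 8) / -8
  L_2(n) = (n - 2)(n - 6) / 12
Then f(n) = -30·L_0(n) - 198·L_1(n) - 342·L_2(n).
Expanding and collecting terms gives f(n) = -5n^2 - 2n - 6.
Evaluating at n = 0: f(0) = -6.

-6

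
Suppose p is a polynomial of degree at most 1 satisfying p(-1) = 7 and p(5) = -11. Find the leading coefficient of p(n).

Write p(n) = an + b. Substituting each data point gives a linear system:
  -a + b = 7
  5a + b = -11
Solving the system yields a = -3, b = 4.
So p(n) = -3n + 4.
The leading coefficient is -3.

-3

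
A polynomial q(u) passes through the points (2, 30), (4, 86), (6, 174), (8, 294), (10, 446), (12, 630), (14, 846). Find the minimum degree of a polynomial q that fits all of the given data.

Forward differences of the values at u = 2, 4, 6, 8, 10, 12, 14:
  q  : 30  86  174  294  446  630  846
  Δ  : 56  88  120  152  184  216
  Δ^2: 32  32  32  32  32
  Δ^3: 0  0  0  0
  Δ^4: 0  0  0
  Δ^5: 0  0
  Δ^6: 0
The second differences are constant (32) and nonzero, while all higher differences vanish, so the minimal degree is 2.

2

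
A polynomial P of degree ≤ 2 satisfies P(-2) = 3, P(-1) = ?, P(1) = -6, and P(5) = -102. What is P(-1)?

6

The 3 known points determine the degree-2 polynomial uniquely.
Write P(s) = as^2 + bs + c. Substituting each data point gives a linear system:
  4a - 2b + c = 3
  a + b + c = -6
  25a + 5b + c = -102
Solving the system yields a = -3, b = -6, c = 3.
So P(s) = -3s^2 - 6s + 3.
Then P(-1) = 6.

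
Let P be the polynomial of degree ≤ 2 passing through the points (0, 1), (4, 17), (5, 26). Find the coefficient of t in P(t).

0

Write P(t) = at^2 + bt + c. Substituting each data point gives a linear system:
  c = 1
  16a + 4b + c = 17
  25a + 5b + c = 26
Solving the system yields a = 1, b = 0, c = 1.
So P(t) = t^2 + 1.
The coefficient of t is 0.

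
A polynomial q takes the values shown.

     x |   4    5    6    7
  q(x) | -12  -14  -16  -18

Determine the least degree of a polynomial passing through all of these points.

Forward differences of the values at x = 4, 5, 6, 7:
  q  : -12  -14  -16  -18
  Δ  : -2  -2  -2
  Δ^2: 0  0
  Δ^3: 0
The first differences are constant (-2) and nonzero, while all higher differences vanish, so the minimal degree is 1.

1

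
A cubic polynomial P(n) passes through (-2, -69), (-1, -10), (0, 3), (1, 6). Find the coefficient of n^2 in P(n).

Write P(n) = an^3 + bn^2 + cn + d. Substituting each data point gives a linear system:
  -8a + 4b - 2c + d = -69
  -a + b - c + d = -10
  d = 3
  a + b + c + d = 6
Solving the system yields a = 6, b = -5, c = 2, d = 3.
So P(n) = 6n³ - 5n² + 2n + 3.
The coefficient of n^2 is -5.

-5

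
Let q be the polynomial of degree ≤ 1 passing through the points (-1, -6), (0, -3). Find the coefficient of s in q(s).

3

Write q(s) = as + b. Substituting each data point gives a linear system:
  -a + b = -6
  b = -3
Solving the system yields a = 3, b = -3.
So q(s) = 3s - 3.
The leading coefficient is 3.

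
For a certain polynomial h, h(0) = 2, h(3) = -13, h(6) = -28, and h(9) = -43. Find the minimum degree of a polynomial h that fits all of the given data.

Forward differences of the values at u = 0, 3, 6, 9:
  h  : 2  -13  -28  -43
  Δ  : -15  -15  -15
  Δ^2: 0  0
  Δ^3: 0
The first differences are constant (-15) and nonzero, while all higher differences vanish, so the minimal degree is 1.

1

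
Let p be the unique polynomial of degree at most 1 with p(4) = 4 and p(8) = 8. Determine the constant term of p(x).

0

Write p(x) = ax + b. Substituting each data point gives a linear system:
  4a + b = 4
  8a + b = 8
Solving the system yields a = 1, b = 0.
So p(x) = x.
The constant term is 0.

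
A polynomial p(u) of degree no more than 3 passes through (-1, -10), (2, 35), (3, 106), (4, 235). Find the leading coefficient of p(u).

Write p(u) = au^3 + bu^2 + cu + d. Substituting each data point gives a linear system:
  -a + b - c + d = -10
  8a + 4b + 2c + d = 35
  27a + 9b + 3c + d = 106
  64a + 16b + 4c + d = 235
Solving the system yields a = 3, b = 2, c = 4, d = -5.
So p(u) = 3u^3 + 2u^2 + 4u - 5.
The leading coefficient is 3.

3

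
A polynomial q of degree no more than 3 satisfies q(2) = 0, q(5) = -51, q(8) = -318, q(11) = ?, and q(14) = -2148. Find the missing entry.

-963

On equispaced nodes a degree-3 polynomial has vanishing fourth forward difference, so
  q(2) - 4·q(5) + 6·q(8) - 4·q(11) + q(14) = 0.
Substituting the known values and solving for q(11):
  -4·q(11) = 3852
  q(11) = -963.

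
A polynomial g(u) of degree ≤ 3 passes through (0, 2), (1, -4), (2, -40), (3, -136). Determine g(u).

Write g(u) = au^3 + bu^2 + cu + d. Substituting each data point gives a linear system:
  d = 2
  a + b + c + d = -4
  8a + 4b + 2c + d = -40
  27a + 9b + 3c + d = -136
Solving the system yields a = -5, b = 0, c = -1, d = 2.
So g(u) = -5u^3 - u + 2.
Check: g(0) = 2. ✓

g(u) = -5u^3 - u + 2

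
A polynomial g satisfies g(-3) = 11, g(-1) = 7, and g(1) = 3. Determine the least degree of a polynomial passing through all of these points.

1

Forward differences of the values at x = -3, -1, 1:
  g  : 11  7  3
  Δ  : -4  -4
  Δ^2: 0
The first differences are constant (-4) and nonzero, while all higher differences vanish, so the minimal degree is 1.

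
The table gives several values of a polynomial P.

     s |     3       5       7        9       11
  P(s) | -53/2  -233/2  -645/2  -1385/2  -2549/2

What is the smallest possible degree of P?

Forward differences of the values at s = 3, 5, 7, 9, 11:
  P  : -53/2  -233/2  -645/2  -1385/2  -2549/2
  Δ  : -90  -206  -370  -582
  Δ^2: -116  -164  -212
  Δ^3: -48  -48
  Δ^4: 0
The third differences are constant (-48) and nonzero, while all higher differences vanish, so the minimal degree is 3.

3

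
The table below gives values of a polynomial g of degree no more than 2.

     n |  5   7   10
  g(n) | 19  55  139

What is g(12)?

Write g(n) = an^2 + bn + c. Substituting each data point gives a linear system:
  25a + 5b + c = 19
  49a + 7b + c = 55
  100a + 10b + c = 139
Solving the system yields a = 2, b = -6, c = -1.
So g(n) = 2n^2 - 6n - 1.
Then g(12) = 215.

215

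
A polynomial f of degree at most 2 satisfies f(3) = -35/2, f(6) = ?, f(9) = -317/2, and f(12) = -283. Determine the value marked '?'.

The 3 known points determine the degree-2 polynomial uniquely.
Write f(s) = as^2 + bs + c. Substituting each data point gives a linear system:
  9a + 3b + c = -35/2
  81a + 9b + c = -317/2
  144a + 12b + c = -283
Solving the system yields a = -2, b = 1/2, c = -1.
So f(s) = -2s² + (1/2)s - 1.
Then f(6) = -70.

-70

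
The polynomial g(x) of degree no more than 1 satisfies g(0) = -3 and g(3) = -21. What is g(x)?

g(x) = -6x - 3

Using the Lagrange interpolation formula with nodes 0, 3:
  L_0(x) = (x - 3) / -3
  L_1(x) = x / 3
Then g(x) = -3·L_0(x) - 21·L_1(x).
Expanding and collecting terms gives g(x) = -6x - 3.
Check: g(0) = -3. ✓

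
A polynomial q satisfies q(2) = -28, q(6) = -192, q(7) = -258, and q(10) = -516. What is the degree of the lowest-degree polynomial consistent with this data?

Divided differences on the nodes 2, 6, 7, 10:
  order 0: -28  -192  -258  -516
  order 1: -41  -66  -86
  order 2: -5  -5
  order 3: 0
The order-2 divided differences are all -5 (nonzero) and every higher order vanishes, so the data lies on a polynomial of degree exactly 2.

2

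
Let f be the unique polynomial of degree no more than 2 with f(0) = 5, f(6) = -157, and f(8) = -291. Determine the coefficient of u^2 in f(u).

Write f(u) = au^2 + bu + c. Substituting each data point gives a linear system:
  c = 5
  36a + 6b + c = -157
  64a + 8b + c = -291
Solving the system yields a = -5, b = 3, c = 5.
So f(u) = -5u^2 + 3u + 5.
The leading coefficient is -5.

-5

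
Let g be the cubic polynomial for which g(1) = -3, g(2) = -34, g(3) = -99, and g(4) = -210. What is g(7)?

-939

Using the Lagrange interpolation formula with nodes 1, 2, 3, 4:
  L_0(s) = (s - 2)(s - 3)(s - 4) / -6
  L_1(s) = (s - 1)(s - 3)(s - 4) / 2
  L_2(s) = (s - 1)(s - 2)(s - 4) / -2
  L_3(s) = (s - 1)(s - 2)(s - 3) / 6
Then g(s) = -3·L_0(s) - 34·L_1(s) - 99·L_2(s) - 210·L_3(s).
Expanding and collecting terms gives g(s) = -2s^3 - 5s^2 - 2s + 6.
Evaluating at s = 7: g(7) = -939.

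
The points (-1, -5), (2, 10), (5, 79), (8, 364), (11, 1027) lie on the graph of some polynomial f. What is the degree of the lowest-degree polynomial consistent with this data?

Forward differences of the values at t = -1, 2, 5, 8, 11:
  f  : -5  10  79  364  1027
  Δ  : 15  69  285  663
  Δ^2: 54  216  378
  Δ^3: 162  162
  Δ^4: 0
The third differences are constant (162) and nonzero, while all higher differences vanish, so the minimal degree is 3.

3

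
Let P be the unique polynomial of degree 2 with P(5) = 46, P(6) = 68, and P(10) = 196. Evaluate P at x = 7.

94

Using the Lagrange interpolation formula with nodes 5, 6, 10:
  L_0(x) = (x - 6)(x - 10) / 5
  L_1(x) = (x - 5)(x - 10) / -4
  L_2(x) = (x - 5)(x - 6) / 20
Then P(x) = 46·L_0(x) + 68·L_1(x) + 196·L_2(x).
Expanding and collecting terms gives P(x) = 2x^2 - 4.
Evaluating at x = 7: P(7) = 94.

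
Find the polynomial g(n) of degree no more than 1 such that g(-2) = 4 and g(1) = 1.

Using the Lagrange interpolation formula with nodes -2, 1:
  L_0(n) = (n - 1) / -3
  L_1(n) = (n + 2) / 3
Then g(n) = 4·L_0(n) + 1·L_1(n).
Expanding and collecting terms gives g(n) = -n + 2.
Check: g(-2) = 4. ✓

g(n) = -n + 2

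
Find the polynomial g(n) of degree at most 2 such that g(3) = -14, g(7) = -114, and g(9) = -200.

Write g(n) = an^2 + bn + c. Substituting each data point gives a linear system:
  9a + 3b + c = -14
  49a + 7b + c = -114
  81a + 9b + c = -200
Solving the system yields a = -3, b = 5, c = -2.
So g(n) = -3n^2 + 5n - 2.
Check: g(9) = -200. ✓

g(n) = -3n^2 + 5n - 2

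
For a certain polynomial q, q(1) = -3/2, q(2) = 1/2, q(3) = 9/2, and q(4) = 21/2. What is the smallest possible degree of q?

2

Forward differences of the values at s = 1, 2, 3, 4:
  q  : -3/2  1/2  9/2  21/2
  Δ  : 2  4  6
  Δ^2: 2  2
  Δ^3: 0
The second differences are constant (2) and nonzero, while all higher differences vanish, so the minimal degree is 2.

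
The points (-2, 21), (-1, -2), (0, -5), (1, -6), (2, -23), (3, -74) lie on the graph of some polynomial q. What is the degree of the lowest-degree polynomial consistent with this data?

Forward differences of the values at x = -2, -1, 0, 1, 2, 3:
  q  : 21  -2  -5  -6  -23  -74
  Δ  : -23  -3  -1  -17  -51
  Δ^2: 20  2  -16  -34
  Δ^3: -18  -18  -18
  Δ^4: 0  0
  Δ^5: 0
The third differences are constant (-18) and nonzero, while all higher differences vanish, so the minimal degree is 3.

3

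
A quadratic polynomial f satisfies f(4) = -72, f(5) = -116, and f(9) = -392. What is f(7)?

Using the Lagrange interpolation formula with nodes 4, 5, 9:
  L_0(u) = (u - 5)(u - 9) / 5
  L_1(u) = (u - 4)(u - 9) / -4
  L_2(u) = (u - 4)(u - 5) / 20
Then f(u) = -72·L_0(u) - 116·L_1(u) - 392·L_2(u).
Expanding and collecting terms gives f(u) = -5u² + u + 4.
Evaluating at u = 7: f(7) = -234.

-234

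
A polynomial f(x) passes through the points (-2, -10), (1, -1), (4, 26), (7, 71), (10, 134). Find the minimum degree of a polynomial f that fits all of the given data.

2

Forward differences of the values at x = -2, 1, 4, 7, 10:
  f  : -10  -1  26  71  134
  Δ  : 9  27  45  63
  Δ^2: 18  18  18
  Δ^3: 0  0
  Δ^4: 0
The second differences are constant (18) and nonzero, while all higher differences vanish, so the minimal degree is 2.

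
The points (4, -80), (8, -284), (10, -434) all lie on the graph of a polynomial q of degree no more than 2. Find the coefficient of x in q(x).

Write q(x) = ax^2 + bx + c. Substituting each data point gives a linear system:
  16a + 4b + c = -80
  64a + 8b + c = -284
  100a + 10b + c = -434
Solving the system yields a = -4, b = -3, c = -4.
So q(x) = -4x^2 - 3x - 4.
The coefficient of x is -3.

-3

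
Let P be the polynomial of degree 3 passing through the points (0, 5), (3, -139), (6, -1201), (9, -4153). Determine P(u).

P(u) = -6u^3 + 3u^2 - 3u + 5

Write P(u) = au^3 + bu^2 + cu + d. Substituting each data point gives a linear system:
  d = 5
  27a + 9b + 3c + d = -139
  216a + 36b + 6c + d = -1201
  729a + 81b + 9c + d = -4153
Solving the system yields a = -6, b = 3, c = -3, d = 5.
So P(u) = -6u^3 + 3u^2 - 3u + 5.
Check: P(0) = 5. ✓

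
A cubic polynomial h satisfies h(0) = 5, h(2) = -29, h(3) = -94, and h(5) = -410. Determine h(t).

h(t) = -3t^3 - t^2 - 3t + 5

Write h(t) = at^3 + bt^2 + ct + d. Substituting each data point gives a linear system:
  d = 5
  8a + 4b + 2c + d = -29
  27a + 9b + 3c + d = -94
  125a + 25b + 5c + d = -410
Solving the system yields a = -3, b = -1, c = -3, d = 5.
So h(t) = -3t³ - t² - 3t + 5.
Check: h(2) = -29. ✓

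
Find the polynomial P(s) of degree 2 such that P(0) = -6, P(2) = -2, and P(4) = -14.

P(s) = -2s^2 + 6s - 6

Write P(s) = as^2 + bs + c. Substituting each data point gives a linear system:
  c = -6
  4a + 2b + c = -2
  16a + 4b + c = -14
Solving the system yields a = -2, b = 6, c = -6.
So P(s) = -2s^2 + 6s - 6.
Check: P(0) = -6. ✓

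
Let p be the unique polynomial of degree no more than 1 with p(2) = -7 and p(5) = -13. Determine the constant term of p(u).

-3

Write p(u) = au + b. Substituting each data point gives a linear system:
  2a + b = -7
  5a + b = -13
Solving the system yields a = -2, b = -3.
So p(u) = -2u - 3.
The constant term is -3.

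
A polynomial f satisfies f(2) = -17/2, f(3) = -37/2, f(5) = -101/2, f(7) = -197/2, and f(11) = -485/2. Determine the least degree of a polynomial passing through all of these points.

2

Divided differences on the nodes 2, 3, 5, 7, 11:
  order 0: -17/2  -37/2  -101/2  -197/2  -485/2
  order 1: -10  -16  -24  -36
  order 2: -2  -2  -2
  order 3: 0  0
  order 4: 0
The order-2 divided differences are all -2 (nonzero) and every higher order vanishes, so the data lies on a polynomial of degree exactly 2.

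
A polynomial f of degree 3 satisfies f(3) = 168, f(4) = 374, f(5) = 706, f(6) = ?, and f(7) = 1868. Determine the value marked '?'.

1194

On equispaced nodes a degree-3 polynomial has vanishing fourth forward difference, so
  f(3) - 4·f(4) + 6·f(5) - 4·f(6) + f(7) = 0.
Substituting the known values and solving for f(6):
  -4·f(6) = -4776
  f(6) = 1194.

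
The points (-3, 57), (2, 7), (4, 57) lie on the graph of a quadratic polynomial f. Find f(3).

27

Using the Lagrange interpolation formula with nodes -3, 2, 4:
  L_0(t) = (t - 2)(t - 4) / 35
  L_1(t) = (t + 3)(t - 4) / -10
  L_2(t) = (t + 3)(t - 2) / 14
Then f(t) = 57·L_0(t) + 7·L_1(t) + 57·L_2(t).
Expanding and collecting terms gives f(t) = 5t^2 - 5t - 3.
Evaluating at t = 3: f(3) = 27.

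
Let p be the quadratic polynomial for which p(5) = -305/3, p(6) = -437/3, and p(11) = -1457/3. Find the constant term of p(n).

Write p(n) = an^2 + bn + c. Substituting each data point gives a linear system:
  25a + 5b + c = -305/3
  36a + 6b + c = -437/3
  121a + 11b + c = -1457/3
Solving the system yields a = -4, b = 0, c = -5/3.
So p(n) = -4n^2 - 5/3.
The constant term is -5/3.

-5/3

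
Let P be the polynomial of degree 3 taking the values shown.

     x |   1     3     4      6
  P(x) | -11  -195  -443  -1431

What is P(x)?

Write P(x) = ax^3 + bx^2 + cx + d. Substituting each data point gives a linear system:
  a + b + c + d = -11
  27a + 9b + 3c + d = -195
  64a + 16b + 4c + d = -443
  216a + 36b + 6c + d = -1431
Solving the system yields a = -6, b = -4, c = 2, d = -3.
So P(x) = -6x^3 - 4x^2 + 2x - 3.
Check: P(3) = -195. ✓

P(x) = -6x^3 - 4x^2 + 2x - 3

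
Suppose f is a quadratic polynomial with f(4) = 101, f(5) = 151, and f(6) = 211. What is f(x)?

f(x) = 5x^2 + 5x + 1

Write f(x) = ax^2 + bx + c. Substituting each data point gives a linear system:
  16a + 4b + c = 101
  25a + 5b + c = 151
  36a + 6b + c = 211
Solving the system yields a = 5, b = 5, c = 1.
So f(x) = 5x^2 + 5x + 1.
Check: f(5) = 151. ✓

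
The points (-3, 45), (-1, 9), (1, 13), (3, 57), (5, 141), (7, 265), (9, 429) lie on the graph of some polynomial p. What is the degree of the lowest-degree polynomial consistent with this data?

2

Forward differences of the values at x = -3, -1, 1, 3, 5, 7, 9:
  p  : 45  9  13  57  141  265  429
  Δ  : -36  4  44  84  124  164
  Δ^2: 40  40  40  40  40
  Δ^3: 0  0  0  0
  Δ^4: 0  0  0
  Δ^5: 0  0
  Δ^6: 0
The second differences are constant (40) and nonzero, while all higher differences vanish, so the minimal degree is 2.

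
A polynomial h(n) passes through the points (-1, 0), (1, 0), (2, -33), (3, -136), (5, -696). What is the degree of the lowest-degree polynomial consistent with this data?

3

Divided differences on the nodes -1, 1, 2, 3, 5:
  order 0: 0  0  -33  -136  -696
  order 1: 0  -33  -103  -280
  order 2: -11  -35  -59
  order 3: -6  -6
  order 4: 0
The order-3 divided differences are all -6 (nonzero) and every higher order vanishes, so the data lies on a polynomial of degree exactly 3.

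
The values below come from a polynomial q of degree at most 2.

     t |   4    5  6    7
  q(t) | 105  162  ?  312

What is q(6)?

231

On equispaced nodes a degree-2 polynomial has vanishing third forward difference, so
  - q(4) + 3·q(5) - 3·q(6) + q(7) = 0.
Substituting the known values and solving for q(6):
  -3·q(6) = -693
  q(6) = 231.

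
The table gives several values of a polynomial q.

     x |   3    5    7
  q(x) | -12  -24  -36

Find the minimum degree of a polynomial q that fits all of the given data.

Forward differences of the values at x = 3, 5, 7:
  q  : -12  -24  -36
  Δ  : -12  -12
  Δ^2: 0
The first differences are constant (-12) and nonzero, while all higher differences vanish, so the minimal degree is 1.

1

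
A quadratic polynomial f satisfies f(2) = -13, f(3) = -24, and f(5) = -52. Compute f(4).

Using the Lagrange interpolation formula with nodes 2, 3, 5:
  L_0(s) = (s - 3)(s - 5) / 3
  L_1(s) = (s - 2)(s - 5) / -2
  L_2(s) = (s - 2)(s - 3) / 6
Then f(s) = -13·L_0(s) - 24·L_1(s) - 52·L_2(s).
Expanding and collecting terms gives f(s) = -s^2 - 6s + 3.
Evaluating at s = 4: f(4) = -37.

-37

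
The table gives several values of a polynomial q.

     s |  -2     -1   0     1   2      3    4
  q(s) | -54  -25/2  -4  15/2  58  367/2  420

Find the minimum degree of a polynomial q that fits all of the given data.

3

Forward differences of the values at s = -2, -1, 0, 1, 2, 3, 4:
  q  : -54  -25/2  -4  15/2  58  367/2  420
  Δ  : 83/2  17/2  23/2  101/2  251/2  473/2
  Δ^2: -33  3  39  75  111
  Δ^3: 36  36  36  36
  Δ^4: 0  0  0
  Δ^5: 0  0
  Δ^6: 0
The third differences are constant (36) and nonzero, while all higher differences vanish, so the minimal degree is 3.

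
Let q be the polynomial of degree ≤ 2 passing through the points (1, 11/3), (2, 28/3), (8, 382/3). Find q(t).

Using the Lagrange interpolation formula with nodes 1, 2, 8:
  L_0(t) = (t - 2)(t - 8) / 7
  L_1(t) = (t - 1)(t - 8) / -6
  L_2(t) = (t - 1)(t - 2) / 42
Then q(t) = 11/3·L_0(t) + 28/3·L_1(t) + 382/3·L_2(t).
Expanding and collecting terms gives q(t) = 2t² - (1/3)t + 2.
Check: q(2) = 28/3. ✓

q(t) = 2t^2 - (1/3)t + 2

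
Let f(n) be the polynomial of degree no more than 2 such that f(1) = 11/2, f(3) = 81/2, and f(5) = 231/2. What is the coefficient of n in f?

Write f(n) = an^2 + bn + c. Substituting each data point gives a linear system:
  a + b + c = 11/2
  9a + 3b + c = 81/2
  25a + 5b + c = 231/2
Solving the system yields a = 5, b = -5/2, c = 3.
So f(n) = 5n^2 - (5/2)n + 3.
The coefficient of n is -5/2.

-5/2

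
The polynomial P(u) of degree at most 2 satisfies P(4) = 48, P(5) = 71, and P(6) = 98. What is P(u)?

P(u) = 2u^2 + 5u - 4

Write P(u) = au^2 + bu + c. Substituting each data point gives a linear system:
  16a + 4b + c = 48
  25a + 5b + c = 71
  36a + 6b + c = 98
Solving the system yields a = 2, b = 5, c = -4.
So P(u) = 2u^2 + 5u - 4.
Check: P(6) = 98. ✓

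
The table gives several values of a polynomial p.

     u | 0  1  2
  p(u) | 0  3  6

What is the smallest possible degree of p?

Forward differences of the values at u = 0, 1, 2:
  p  : 0  3  6
  Δ  : 3  3
  Δ^2: 0
The first differences are constant (3) and nonzero, while all higher differences vanish, so the minimal degree is 1.

1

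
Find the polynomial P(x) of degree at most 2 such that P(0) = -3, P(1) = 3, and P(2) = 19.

P(x) = 5x^2 + x - 3

Write P(x) = ax^2 + bx + c. Substituting each data point gives a linear system:
  c = -3
  a + b + c = 3
  4a + 2b + c = 19
Solving the system yields a = 5, b = 1, c = -3.
So P(x) = 5x² + x - 3.
Check: P(0) = -3. ✓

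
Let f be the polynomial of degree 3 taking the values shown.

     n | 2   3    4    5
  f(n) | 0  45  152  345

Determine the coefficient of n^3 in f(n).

4

Write f(n) = an^3 + bn^2 + cn + d. Substituting each data point gives a linear system:
  8a + 4b + 2c + d = 0
  27a + 9b + 3c + d = 45
  64a + 16b + 4c + d = 152
  125a + 25b + 5c + d = 345
Solving the system yields a = 4, b = -5, c = -6, d = 0.
So f(n) = 4n^3 - 5n^2 - 6n.
The leading coefficient is 4.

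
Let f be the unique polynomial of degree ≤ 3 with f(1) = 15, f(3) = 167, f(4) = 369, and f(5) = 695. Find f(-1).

-1

Write f(t) = at^3 + bt^2 + ct + d. Substituting each data point gives a linear system:
  a + b + c + d = 15
  27a + 9b + 3c + d = 167
  64a + 16b + 4c + d = 369
  125a + 25b + 5c + d = 695
Solving the system yields a = 5, b = 2, c = 3, d = 5.
So f(t) = 5t³ + 2t² + 3t + 5.
Then f(-1) = -1.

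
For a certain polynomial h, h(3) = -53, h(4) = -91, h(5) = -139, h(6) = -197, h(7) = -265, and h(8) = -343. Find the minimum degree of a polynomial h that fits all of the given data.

Forward differences of the values at t = 3, 4, 5, 6, 7, 8:
  h  : -53  -91  -139  -197  -265  -343
  Δ  : -38  -48  -58  -68  -78
  Δ^2: -10  -10  -10  -10
  Δ^3: 0  0  0
  Δ^4: 0  0
  Δ^5: 0
The second differences are constant (-10) and nonzero, while all higher differences vanish, so the minimal degree is 2.

2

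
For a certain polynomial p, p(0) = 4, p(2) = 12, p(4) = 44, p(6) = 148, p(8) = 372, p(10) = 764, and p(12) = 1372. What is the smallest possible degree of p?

Forward differences of the values at s = 0, 2, 4, 6, 8, 10, 12:
  p  : 4  12  44  148  372  764  1372
  Δ  : 8  32  104  224  392  608
  Δ^2: 24  72  120  168  216
  Δ^3: 48  48  48  48
  Δ^4: 0  0  0
  Δ^5: 0  0
  Δ^6: 0
The third differences are constant (48) and nonzero, while all higher differences vanish, so the minimal degree is 3.

3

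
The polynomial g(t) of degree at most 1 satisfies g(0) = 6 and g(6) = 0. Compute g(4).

Using the Lagrange interpolation formula with nodes 0, 6:
  L_0(t) = (t - 6) / -6
  L_1(t) = t / 6
Then g(t) = 6·L_0(t) + 0·L_1(t).
Expanding and collecting terms gives g(t) = -t + 6.
Evaluating at t = 4: g(4) = 2.

2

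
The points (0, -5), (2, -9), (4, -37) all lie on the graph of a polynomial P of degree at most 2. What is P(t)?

Using the Lagrange interpolation formula with nodes 0, 2, 4:
  L_0(t) = (t - 2)(t - 4) / 8
  L_1(t) = t(t - 4) / -4
  L_2(t) = t(t - 2) / 8
Then P(t) = -5·L_0(t) - 9·L_1(t) - 37·L_2(t).
Expanding and collecting terms gives P(t) = -3t² + 4t - 5.
Check: P(2) = -9. ✓

P(t) = -3t^2 + 4t - 5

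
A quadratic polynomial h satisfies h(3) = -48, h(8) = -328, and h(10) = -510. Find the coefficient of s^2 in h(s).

Write h(s) = as^2 + bs + c. Substituting each data point gives a linear system:
  9a + 3b + c = -48
  64a + 8b + c = -328
  100a + 10b + c = -510
Solving the system yields a = -5, b = -1, c = 0.
So h(s) = -5s^2 - s.
The leading coefficient is -5.

-5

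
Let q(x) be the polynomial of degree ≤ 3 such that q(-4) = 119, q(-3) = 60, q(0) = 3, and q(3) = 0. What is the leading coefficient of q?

Write q(x) = ax^3 + bx^2 + cx + d. Substituting each data point gives a linear system:
  -64a + 16b - 4c + d = 119
  -27a + 9b - 3c + d = 60
  d = 3
  27a + 9b + 3c + d = 0
Solving the system yields a = -1, b = 3, c = -1, d = 3.
So q(x) = -x³ + 3x² - x + 3.
The leading coefficient is -1.

-1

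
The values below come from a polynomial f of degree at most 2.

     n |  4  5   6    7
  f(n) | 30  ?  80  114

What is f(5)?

52

On equispaced nodes a degree-2 polynomial has vanishing third forward difference, so
  - f(4) + 3·f(5) - 3·f(6) + f(7) = 0.
Substituting the known values and solving for f(5):
  3·f(5) = 156
  f(5) = 52.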